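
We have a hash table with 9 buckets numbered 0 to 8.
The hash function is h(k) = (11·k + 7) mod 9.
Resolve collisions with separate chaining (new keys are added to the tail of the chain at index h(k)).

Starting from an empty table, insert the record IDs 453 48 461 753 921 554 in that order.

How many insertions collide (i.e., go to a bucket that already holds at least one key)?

Insert 453: h=4, bucket 4 empty → new chain.
Insert 48: h=4, bucket 4 nonempty → append to chain.
Insert 461: h=2, bucket 2 empty → new chain.
Insert 753: h=1, bucket 1 empty → new chain.
Insert 921: h=4, bucket 4 nonempty → append to chain.
Insert 554: h=8, bucket 8 empty → new chain.
Final buckets:
0: —
1: 753
2: 461
3: —
4: 453 -> 48 -> 921
5: —
6: —
7: —
8: 554

2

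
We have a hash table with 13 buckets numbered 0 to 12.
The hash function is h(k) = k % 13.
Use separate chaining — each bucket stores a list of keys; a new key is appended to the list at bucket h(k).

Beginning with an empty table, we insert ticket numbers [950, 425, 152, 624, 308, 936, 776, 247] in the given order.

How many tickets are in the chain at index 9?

Insert 950: h=1, bucket 1 empty → new chain.
Insert 425: h=9, bucket 9 empty → new chain.
Insert 152: h=9, bucket 9 nonempty → append to chain.
Insert 624: h=0, bucket 0 empty → new chain.
Insert 308: h=9, bucket 9 nonempty → append to chain.
Insert 936: h=0, bucket 0 nonempty → append to chain.
Insert 776: h=9, bucket 9 nonempty → append to chain.
Insert 247: h=0, bucket 0 nonempty → append to chain.
Final buckets:
0: 624 -> 936 -> 247
1: 950
2: .
3: .
4: .
5: .
6: .
7: .
8: .
9: 425 -> 152 -> 308 -> 776
10: .
11: .
12: .

4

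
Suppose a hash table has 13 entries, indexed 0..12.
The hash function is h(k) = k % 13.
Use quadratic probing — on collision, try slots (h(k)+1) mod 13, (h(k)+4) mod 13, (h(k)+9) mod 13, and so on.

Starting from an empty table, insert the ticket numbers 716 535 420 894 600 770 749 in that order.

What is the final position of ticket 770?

7

716: h=1 -> slot 1
535: h=2 -> slot 2
420: h=4 -> slot 4
894: h=10 -> slot 10
600: h=2, probe 2,3 -> slot 3
770: h=3, probe 3,4,7 -> slot 7
749: h=8 -> slot 8
Table: [∅, 716, 535, 600, 420, ∅, ∅, 770, 749, ∅, 894, ∅, ∅]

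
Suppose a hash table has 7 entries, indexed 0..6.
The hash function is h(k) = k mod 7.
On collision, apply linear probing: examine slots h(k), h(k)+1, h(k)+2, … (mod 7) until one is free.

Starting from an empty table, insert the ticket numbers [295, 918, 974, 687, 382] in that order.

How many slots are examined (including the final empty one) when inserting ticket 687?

4

Insert 295: h=1, slot 1 empty => index 1.
Insert 918: h=1, slot 1 occupied => index 2.
Insert 974: h=1, slots 1,2 occupied => index 3.
Insert 687: h=1, slots 1,2,3 occupied => index 4.
Insert 382: h=4, slot 4 occupied => index 5.
Table: [-, 295, 918, 974, 687, 382, -]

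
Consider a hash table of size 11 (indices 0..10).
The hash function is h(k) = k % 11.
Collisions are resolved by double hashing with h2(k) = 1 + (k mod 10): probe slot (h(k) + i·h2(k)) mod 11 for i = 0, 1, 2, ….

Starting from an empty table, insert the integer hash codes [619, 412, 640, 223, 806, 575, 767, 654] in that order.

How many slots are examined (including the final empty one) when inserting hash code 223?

2

Insert 619: h=3, slot 3 empty => index 3.
Insert 412: h=5, slot 5 empty => index 5.
Insert 640: h=2, slot 2 empty => index 2.
Insert 223: h=3, h2=4, slot 3 occupied => index 7.
Insert 806: h=3, h2=7, slot 3 occupied => index 10.
Insert 575: h=3, h2=6, slot 3 occupied => index 9.
Insert 767: h=8, slot 8 empty => index 8.
Insert 654: h=5, h2=5, slots 5,10 occupied => index 4.
Table: [-, -, 640, 619, 654, 412, -, 223, 767, 575, 806]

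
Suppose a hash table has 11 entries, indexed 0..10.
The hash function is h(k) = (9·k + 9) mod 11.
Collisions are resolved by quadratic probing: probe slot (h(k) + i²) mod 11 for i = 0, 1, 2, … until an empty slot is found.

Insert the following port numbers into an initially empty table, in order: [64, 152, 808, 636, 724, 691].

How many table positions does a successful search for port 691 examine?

64 hashes to 2; slot 2 is free -> place at 2.
152 hashes to 2; 2 taken -> place at 3.
808 hashes to 10; slot 10 is free -> place at 10.
636 hashes to 2; 2,3 taken -> place at 6.
724 hashes to 2; 2,3,6 taken -> place at 0.
691 hashes to 2; 2,3,6,0 taken -> place at 7.
Table: [724, ., 64, 152, ., ., 636, 691, ., ., 808]
Lookup 691: h=2, probe 2,3,6,0,7 → found at 7.

5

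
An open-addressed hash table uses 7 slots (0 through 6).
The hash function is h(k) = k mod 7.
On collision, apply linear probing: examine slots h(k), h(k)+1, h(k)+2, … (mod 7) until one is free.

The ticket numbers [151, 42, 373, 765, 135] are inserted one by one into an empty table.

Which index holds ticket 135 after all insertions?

151 hashes to 4; slot 4 is free => place at 4.
42 hashes to 0; slot 0 is free => place at 0.
373 hashes to 2; slot 2 is free => place at 2.
765 hashes to 2; 2 taken => place at 3.
135 hashes to 2; 2,3,4 taken => place at 5.
Table: [42, _, 373, 765, 151, 135, _]

5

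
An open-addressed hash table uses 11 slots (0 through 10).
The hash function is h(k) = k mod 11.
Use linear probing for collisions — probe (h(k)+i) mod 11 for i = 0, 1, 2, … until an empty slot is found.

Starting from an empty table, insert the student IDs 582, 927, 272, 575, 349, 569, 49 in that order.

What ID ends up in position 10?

Insert 582: h=10, slot 10 empty → index 10.
Insert 927: h=3, slot 3 empty → index 3.
Insert 272: h=8, slot 8 empty → index 8.
Insert 575: h=3, slot 3 occupied → index 4.
Insert 349: h=8, slot 8 occupied → index 9.
Insert 569: h=8, slots 8,9,10 occupied → index 0.
Insert 49: h=5, slot 5 empty → index 5.
Table: [569, -, -, 927, 575, 49, -, -, 272, 349, 582]

582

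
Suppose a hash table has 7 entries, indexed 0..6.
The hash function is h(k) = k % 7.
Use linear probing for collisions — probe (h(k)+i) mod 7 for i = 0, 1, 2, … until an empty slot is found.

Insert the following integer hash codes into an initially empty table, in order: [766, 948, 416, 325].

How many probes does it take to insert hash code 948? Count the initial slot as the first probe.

2

766: h=3 → slot 3
948: h=3, probe 3,4 → slot 4
416: h=3, probe 3,4,5 → slot 5
325: h=3, probe 3,4,5,6 → slot 6
Table: [—, —, —, 766, 948, 416, 325]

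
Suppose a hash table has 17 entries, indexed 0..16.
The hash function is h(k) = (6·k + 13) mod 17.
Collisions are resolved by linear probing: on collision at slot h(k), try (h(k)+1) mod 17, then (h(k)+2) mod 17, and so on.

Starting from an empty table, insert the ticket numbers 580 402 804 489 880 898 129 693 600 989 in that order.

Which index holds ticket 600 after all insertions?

13

580: h=8 => slot 8
402: h=11 => slot 11
804: h=9 => slot 9
489: h=6 => slot 6
880: h=6, probe 6,7 => slot 7
898: h=12 => slot 12
129: h=5 => slot 5
693: h=6, probe 6,7,8,9,10 => slot 10
600: h=9, probe 9,10,11,12,13 => slot 13
989: h=14 => slot 14
Table: [_, _, _, _, _, 129, 489, 880, 580, 804, 693, 402, 898, 600, 989, _, _]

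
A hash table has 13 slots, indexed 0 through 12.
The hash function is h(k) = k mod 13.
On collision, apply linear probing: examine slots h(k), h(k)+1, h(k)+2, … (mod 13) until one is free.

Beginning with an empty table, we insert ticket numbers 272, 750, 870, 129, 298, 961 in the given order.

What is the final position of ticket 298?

272: h=12 → slot 12
750: h=9 → slot 9
870: h=12, probe 12,0 → slot 0
129: h=12, probe 12,0,1 → slot 1
298: h=12, probe 12,0,1,2 → slot 2
961: h=12, probe 12,0,1,2,3 → slot 3
Table: [870, 129, 298, 961, ∅, ∅, ∅, ∅, ∅, 750, ∅, ∅, 272]

2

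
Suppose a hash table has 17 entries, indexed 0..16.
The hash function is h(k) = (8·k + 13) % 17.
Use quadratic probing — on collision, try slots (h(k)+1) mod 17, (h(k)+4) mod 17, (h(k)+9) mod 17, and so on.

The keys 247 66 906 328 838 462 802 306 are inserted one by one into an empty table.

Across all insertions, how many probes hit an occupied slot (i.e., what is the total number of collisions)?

247: h=0 -> slot 0
66: h=14 -> slot 14
906: h=2 -> slot 2
328: h=2, probe 2,3 -> slot 3
838: h=2, probe 2,3,6 -> slot 6
462: h=3, probe 3,4 -> slot 4
802: h=3, probe 3,4,7 -> slot 7
306: h=13 -> slot 13
Table: [247, -, 906, 328, 462, -, 838, 802, -, -, -, -, -, 306, 66, -, -]

6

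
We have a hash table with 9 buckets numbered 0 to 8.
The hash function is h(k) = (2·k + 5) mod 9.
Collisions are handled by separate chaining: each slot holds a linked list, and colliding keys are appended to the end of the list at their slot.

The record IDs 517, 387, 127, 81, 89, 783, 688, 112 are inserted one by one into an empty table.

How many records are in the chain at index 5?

3

517 -> bucket 4
387 -> bucket 5
127 -> bucket 7
81 -> bucket 5 (collision)
89 -> bucket 3
783 -> bucket 5 (collision)
688 -> bucket 4 (collision)
112 -> bucket 4 (collision)
Final buckets:
0: ∅
1: ∅
2: ∅
3: 89
4: 517 -> 688 -> 112
5: 387 -> 81 -> 783
6: ∅
7: 127
8: ∅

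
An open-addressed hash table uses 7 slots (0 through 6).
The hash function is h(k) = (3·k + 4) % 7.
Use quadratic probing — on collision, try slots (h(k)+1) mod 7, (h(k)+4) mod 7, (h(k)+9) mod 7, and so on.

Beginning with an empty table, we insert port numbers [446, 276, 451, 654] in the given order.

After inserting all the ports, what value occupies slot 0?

451

446: h=5 => slot 5
276: h=6 => slot 6
451: h=6, probe 6,0 => slot 0
654: h=6, probe 6,0,3 => slot 3
Table: [451, -, -, 654, -, 446, 276]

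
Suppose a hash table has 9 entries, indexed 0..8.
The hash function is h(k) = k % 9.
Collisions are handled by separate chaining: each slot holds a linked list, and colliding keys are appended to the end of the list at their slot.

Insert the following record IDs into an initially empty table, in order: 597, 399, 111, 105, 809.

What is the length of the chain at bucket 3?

597 → bucket 3
399 → bucket 3 (collision)
111 → bucket 3 (collision)
105 → bucket 6
809 → bucket 8
Final buckets:
0: .
1: .
2: .
3: 597 -> 399 -> 111
4: .
5: .
6: 105
7: .
8: 809

3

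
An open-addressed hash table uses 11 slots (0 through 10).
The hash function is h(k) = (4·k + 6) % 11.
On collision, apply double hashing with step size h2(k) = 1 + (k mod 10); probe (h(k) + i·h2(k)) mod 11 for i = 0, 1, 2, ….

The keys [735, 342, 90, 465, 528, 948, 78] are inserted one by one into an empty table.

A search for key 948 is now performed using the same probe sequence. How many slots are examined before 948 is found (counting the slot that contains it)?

735: h=9 → slot 9
342: h=10 → slot 10
90: h=3 → slot 3
465: h=7 → slot 7
528: h=6 → slot 6
948: h=3, h2=9, probe 3,1 → slot 1
78: h=10, h2=9, probe 10,8 → slot 8
Table: [-, 948, -, 90, -, -, 528, 465, 78, 735, 342]
Lookup 948: h=3, h2=9, probe 3,1 → found at 1.

2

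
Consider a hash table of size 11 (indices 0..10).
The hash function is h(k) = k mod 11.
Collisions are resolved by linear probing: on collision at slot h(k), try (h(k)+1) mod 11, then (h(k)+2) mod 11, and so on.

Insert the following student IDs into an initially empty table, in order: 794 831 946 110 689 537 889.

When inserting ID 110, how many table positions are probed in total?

2

Insert 794: h=2, slot 2 empty -> index 2.
Insert 831: h=6, slot 6 empty -> index 6.
Insert 946: h=0, slot 0 empty -> index 0.
Insert 110: h=0, slot 0 occupied -> index 1.
Insert 689: h=7, slot 7 empty -> index 7.
Insert 537: h=9, slot 9 empty -> index 9.
Insert 889: h=9, slot 9 occupied -> index 10.
Table: [946, 110, 794, ., ., ., 831, 689, ., 537, 889]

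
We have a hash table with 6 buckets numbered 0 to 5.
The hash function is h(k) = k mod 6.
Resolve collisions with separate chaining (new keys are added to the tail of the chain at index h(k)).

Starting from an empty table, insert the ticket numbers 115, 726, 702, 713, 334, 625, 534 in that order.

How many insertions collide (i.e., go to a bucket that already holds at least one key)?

3

Insert 115: h=1, bucket 1 empty -> new chain.
Insert 726: h=0, bucket 0 empty -> new chain.
Insert 702: h=0, bucket 0 nonempty -> append to chain.
Insert 713: h=5, bucket 5 empty -> new chain.
Insert 334: h=4, bucket 4 empty -> new chain.
Insert 625: h=1, bucket 1 nonempty -> append to chain.
Insert 534: h=0, bucket 0 nonempty -> append to chain.
Final buckets:
0: 726 -> 702 -> 534
1: 115 -> 625
2: —
3: —
4: 334
5: 713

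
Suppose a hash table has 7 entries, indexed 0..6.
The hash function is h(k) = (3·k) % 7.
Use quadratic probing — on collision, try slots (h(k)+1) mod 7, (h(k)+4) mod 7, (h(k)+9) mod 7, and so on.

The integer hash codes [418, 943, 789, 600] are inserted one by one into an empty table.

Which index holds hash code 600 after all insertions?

418 hashes to 1; slot 1 is free => place at 1.
943 hashes to 1; 1 taken => place at 2.
789 hashes to 1; 1,2 taken => place at 5.
600 hashes to 1; 1,2,5 taken => place at 3.
Table: [—, 418, 943, 600, —, 789, —]

3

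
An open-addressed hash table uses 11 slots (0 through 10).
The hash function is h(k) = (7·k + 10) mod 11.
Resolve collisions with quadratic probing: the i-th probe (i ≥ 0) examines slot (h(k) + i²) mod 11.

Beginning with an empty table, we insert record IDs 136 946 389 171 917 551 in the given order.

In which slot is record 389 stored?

136 hashes to 5; slot 5 is free → place at 5.
946 hashes to 10; slot 10 is free → place at 10.
389 hashes to 5; 5 taken → place at 6.
171 hashes to 8; slot 8 is free → place at 8.
917 hashes to 5; 5,6 taken → place at 9.
551 hashes to 6; 6 taken → place at 7.
Table: [_, _, _, _, _, 136, 389, 551, 171, 917, 946]

6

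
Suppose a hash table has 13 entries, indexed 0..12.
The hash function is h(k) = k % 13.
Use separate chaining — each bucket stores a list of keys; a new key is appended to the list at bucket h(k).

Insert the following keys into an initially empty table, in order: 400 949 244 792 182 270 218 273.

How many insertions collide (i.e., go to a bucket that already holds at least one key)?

5

Insert 400: h=10, bucket 10 empty -> new chain.
Insert 949: h=0, bucket 0 empty -> new chain.
Insert 244: h=10, bucket 10 nonempty -> append to chain.
Insert 792: h=12, bucket 12 empty -> new chain.
Insert 182: h=0, bucket 0 nonempty -> append to chain.
Insert 270: h=10, bucket 10 nonempty -> append to chain.
Insert 218: h=10, bucket 10 nonempty -> append to chain.
Insert 273: h=0, bucket 0 nonempty -> append to chain.
Final buckets:
0: 949 -> 182 -> 273
1: .
2: .
3: .
4: .
5: .
6: .
7: .
8: .
9: .
10: 400 -> 244 -> 270 -> 218
11: .
12: 792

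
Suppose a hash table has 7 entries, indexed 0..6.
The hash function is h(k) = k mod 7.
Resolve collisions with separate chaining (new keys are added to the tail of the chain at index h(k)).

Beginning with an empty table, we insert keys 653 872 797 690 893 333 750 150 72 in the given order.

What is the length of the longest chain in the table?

Insert 653: h=2, bucket 2 empty → new chain.
Insert 872: h=4, bucket 4 empty → new chain.
Insert 797: h=6, bucket 6 empty → new chain.
Insert 690: h=4, bucket 4 nonempty → append to chain.
Insert 893: h=4, bucket 4 nonempty → append to chain.
Insert 333: h=4, bucket 4 nonempty → append to chain.
Insert 750: h=1, bucket 1 empty → new chain.
Insert 150: h=3, bucket 3 empty → new chain.
Insert 72: h=2, bucket 2 nonempty → append to chain.
Final buckets:
0: —
1: 750
2: 653 -> 72
3: 150
4: 872 -> 690 -> 893 -> 333
5: —
6: 797

4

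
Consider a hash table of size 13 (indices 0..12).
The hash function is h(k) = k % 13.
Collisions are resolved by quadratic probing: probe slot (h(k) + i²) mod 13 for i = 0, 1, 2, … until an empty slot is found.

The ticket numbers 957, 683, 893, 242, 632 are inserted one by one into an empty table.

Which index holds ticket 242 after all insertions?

12

Insert 957: h=8, slot 8 empty → index 8.
Insert 683: h=7, slot 7 empty → index 7.
Insert 893: h=9, slot 9 empty → index 9.
Insert 242: h=8, slots 8,9 occupied → index 12.
Insert 632: h=8, slots 8,9,12 occupied → index 4.
Table: [∅, ∅, ∅, ∅, 632, ∅, ∅, 683, 957, 893, ∅, ∅, 242]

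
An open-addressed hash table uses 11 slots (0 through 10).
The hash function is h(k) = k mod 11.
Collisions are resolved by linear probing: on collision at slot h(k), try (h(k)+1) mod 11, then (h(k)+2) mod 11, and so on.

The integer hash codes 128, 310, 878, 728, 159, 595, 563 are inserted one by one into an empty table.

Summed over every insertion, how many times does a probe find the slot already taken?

128: h=7 → slot 7
310: h=2 → slot 2
878: h=9 → slot 9
728: h=2, probe 2,3 → slot 3
159: h=5 → slot 5
595: h=1 → slot 1
563: h=2, probe 2,3,4 → slot 4
Table: [—, 595, 310, 728, 563, 159, —, 128, —, 878, —]

3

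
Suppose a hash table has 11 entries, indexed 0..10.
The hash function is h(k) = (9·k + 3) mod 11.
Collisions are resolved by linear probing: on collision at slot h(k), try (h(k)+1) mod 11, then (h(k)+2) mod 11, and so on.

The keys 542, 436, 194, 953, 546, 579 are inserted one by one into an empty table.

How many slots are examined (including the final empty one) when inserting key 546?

542 hashes to 8; slot 8 is free → place at 8.
436 hashes to 0; slot 0 is free → place at 0.
194 hashes to 0; 0 taken → place at 1.
953 hashes to 0; 0,1 taken → place at 2.
546 hashes to 0; 0,1,2 taken → place at 3.
579 hashes to 0; 0,1,2,3 taken → place at 4.
Table: [436, 194, 953, 546, 579, —, —, —, 542, —, —]

4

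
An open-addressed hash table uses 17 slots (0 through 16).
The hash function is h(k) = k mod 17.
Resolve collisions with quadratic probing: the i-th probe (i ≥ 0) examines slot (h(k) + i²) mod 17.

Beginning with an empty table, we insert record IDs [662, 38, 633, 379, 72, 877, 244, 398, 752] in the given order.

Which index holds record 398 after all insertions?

662 hashes to 16; slot 16 is free -> place at 16.
38 hashes to 4; slot 4 is free -> place at 4.
633 hashes to 4; 4 taken -> place at 5.
379 hashes to 5; 5 taken -> place at 6.
72 hashes to 4; 4,5 taken -> place at 8.
877 hashes to 10; slot 10 is free -> place at 10.
244 hashes to 6; 6 taken -> place at 7.
398 hashes to 7; 7,8 taken -> place at 11.
752 hashes to 4; 4,5,8 taken -> place at 13.
Table: [—, —, —, —, 38, 633, 379, 244, 72, —, 877, 398, —, 752, —, —, 662]

11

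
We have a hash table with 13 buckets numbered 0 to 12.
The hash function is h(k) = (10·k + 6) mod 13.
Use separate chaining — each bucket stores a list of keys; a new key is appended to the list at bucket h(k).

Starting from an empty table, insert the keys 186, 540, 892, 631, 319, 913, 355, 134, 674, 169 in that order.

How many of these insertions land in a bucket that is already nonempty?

4

Insert 186: h=7, bucket 7 empty → new chain.
Insert 540: h=11, bucket 11 empty → new chain.
Insert 892: h=8, bucket 8 empty → new chain.
Insert 631: h=11, bucket 11 nonempty → append to chain.
Insert 319: h=11, bucket 11 nonempty → append to chain.
Insert 913: h=10, bucket 10 empty → new chain.
Insert 355: h=7, bucket 7 nonempty → append to chain.
Insert 134: h=7, bucket 7 nonempty → append to chain.
Insert 674: h=12, bucket 12 empty → new chain.
Insert 169: h=6, bucket 6 empty → new chain.
Final buckets:
0: -
1: -
2: -
3: -
4: -
5: -
6: 169
7: 186 -> 355 -> 134
8: 892
9: -
10: 913
11: 540 -> 631 -> 319
12: 674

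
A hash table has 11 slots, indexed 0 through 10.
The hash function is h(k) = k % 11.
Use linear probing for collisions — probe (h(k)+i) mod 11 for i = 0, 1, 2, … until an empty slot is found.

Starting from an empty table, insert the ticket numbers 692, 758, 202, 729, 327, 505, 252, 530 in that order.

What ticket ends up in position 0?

692 hashes to 10; slot 10 is free -> place at 10.
758 hashes to 10; 10 taken -> place at 0.
202 hashes to 4; slot 4 is free -> place at 4.
729 hashes to 3; slot 3 is free -> place at 3.
327 hashes to 8; slot 8 is free -> place at 8.
505 hashes to 10; 10,0 taken -> place at 1.
252 hashes to 10; 10,0,1 taken -> place at 2.
530 hashes to 2; 2,3,4 taken -> place at 5.
Table: [758, 505, 252, 729, 202, 530, —, —, 327, —, 692]

758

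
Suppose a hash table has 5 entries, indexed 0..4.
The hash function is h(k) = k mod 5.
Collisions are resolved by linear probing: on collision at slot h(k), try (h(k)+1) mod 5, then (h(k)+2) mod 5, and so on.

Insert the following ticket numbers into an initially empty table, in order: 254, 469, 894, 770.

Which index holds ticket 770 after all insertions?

254 hashes to 4; slot 4 is free → place at 4.
469 hashes to 4; 4 taken → place at 0.
894 hashes to 4; 4,0 taken → place at 1.
770 hashes to 0; 0,1 taken → place at 2.
Table: [469, 894, 770, _, 254]

2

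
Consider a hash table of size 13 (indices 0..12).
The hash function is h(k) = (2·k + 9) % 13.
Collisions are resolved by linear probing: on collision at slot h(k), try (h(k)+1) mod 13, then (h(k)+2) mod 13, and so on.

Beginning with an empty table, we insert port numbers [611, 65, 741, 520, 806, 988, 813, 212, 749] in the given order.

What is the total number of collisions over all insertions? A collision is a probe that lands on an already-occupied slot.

24

611: h=9 => slot 9
65: h=9, probe 9,10 => slot 10
741: h=9, probe 9,10,11 => slot 11
520: h=9, probe 9,10,11,12 => slot 12
806: h=9, probe 9,10,11,12,0 => slot 0
988: h=9, probe 9,10,11,12,0,1 => slot 1
813: h=10, probe 10,11,12,0,1,2 => slot 2
212: h=4 => slot 4
749: h=12, probe 12,0,1,2,3 => slot 3
Table: [806, 988, 813, 749, 212, _, _, _, _, 611, 65, 741, 520]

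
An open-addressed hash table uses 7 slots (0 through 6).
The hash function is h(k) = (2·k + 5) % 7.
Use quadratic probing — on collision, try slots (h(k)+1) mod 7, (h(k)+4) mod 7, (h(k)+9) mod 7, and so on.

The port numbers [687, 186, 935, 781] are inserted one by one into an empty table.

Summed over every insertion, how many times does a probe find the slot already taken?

5

687: h=0 => slot 0
186: h=6 => slot 6
935: h=6, probe 6,0,3 => slot 3
781: h=6, probe 6,0,3,1 => slot 1
Table: [687, 781, ∅, 935, ∅, ∅, 186]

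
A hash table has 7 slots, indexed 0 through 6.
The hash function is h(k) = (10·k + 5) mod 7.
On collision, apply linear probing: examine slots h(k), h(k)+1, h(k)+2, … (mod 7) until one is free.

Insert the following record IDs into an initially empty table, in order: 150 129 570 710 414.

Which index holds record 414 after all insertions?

4

150: h=0 → slot 0
129: h=0, probe 0,1 → slot 1
570: h=0, probe 0,1,2 → slot 2
710: h=0, probe 0,1,2,3 → slot 3
414: h=1, probe 1,2,3,4 → slot 4
Table: [150, 129, 570, 710, 414, _, _]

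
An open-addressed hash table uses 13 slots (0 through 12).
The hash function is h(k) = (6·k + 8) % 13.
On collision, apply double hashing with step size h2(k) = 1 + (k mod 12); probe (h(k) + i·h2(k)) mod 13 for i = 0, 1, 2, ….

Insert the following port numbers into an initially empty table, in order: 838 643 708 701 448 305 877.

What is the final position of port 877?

838: h=5 -> slot 5
643: h=5, h2=8, probe 5,0 -> slot 0
708: h=5, h2=1, probe 5,6 -> slot 6
701: h=2 -> slot 2
448: h=5, h2=5, probe 5,10 -> slot 10
305: h=5, h2=6, probe 5,11 -> slot 11
877: h=5, h2=2, probe 5,7 -> slot 7
Table: [643, —, 701, —, —, 838, 708, 877, —, —, 448, 305, —]

7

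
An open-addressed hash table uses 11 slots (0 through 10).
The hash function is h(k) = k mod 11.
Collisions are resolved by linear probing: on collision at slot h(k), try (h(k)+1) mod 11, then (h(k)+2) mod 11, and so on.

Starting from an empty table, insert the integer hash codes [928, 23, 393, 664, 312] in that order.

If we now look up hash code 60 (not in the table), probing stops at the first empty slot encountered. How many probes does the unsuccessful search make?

928 hashes to 4; slot 4 is free -> place at 4.
23 hashes to 1; slot 1 is free -> place at 1.
393 hashes to 8; slot 8 is free -> place at 8.
664 hashes to 4; 4 taken -> place at 5.
312 hashes to 4; 4,5 taken -> place at 6.
Table: [∅, 23, ∅, ∅, 928, 664, 312, ∅, 393, ∅, ∅]
Lookup 60: h=5, probe 5,6,7 → slot 7 empty, not found.

3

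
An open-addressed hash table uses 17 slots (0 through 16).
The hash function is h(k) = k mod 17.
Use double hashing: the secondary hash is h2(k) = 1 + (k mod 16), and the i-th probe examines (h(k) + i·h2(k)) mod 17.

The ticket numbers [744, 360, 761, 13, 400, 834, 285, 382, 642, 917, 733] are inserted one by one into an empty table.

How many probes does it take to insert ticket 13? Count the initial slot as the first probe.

744 hashes to 13; slot 13 is free → place at 13.
360 hashes to 3; slot 3 is free → place at 3.
761 hashes to 13, h2=10; 13 taken → place at 6.
13 hashes to 13, h2=14; 13 taken → place at 10.
400 hashes to 9; slot 9 is free → place at 9.
834 hashes to 1; slot 1 is free → place at 1.
285 hashes to 13, h2=14; 13,10 taken → place at 7.
382 hashes to 8; slot 8 is free → place at 8.
642 hashes to 13, h2=3; 13 taken → place at 16.
917 hashes to 16, h2=6; 16 taken → place at 5.
733 hashes to 2; slot 2 is free → place at 2.
Table: [., 834, 733, 360, ., 917, 761, 285, 382, 400, 13, ., ., 744, ., ., 642]

2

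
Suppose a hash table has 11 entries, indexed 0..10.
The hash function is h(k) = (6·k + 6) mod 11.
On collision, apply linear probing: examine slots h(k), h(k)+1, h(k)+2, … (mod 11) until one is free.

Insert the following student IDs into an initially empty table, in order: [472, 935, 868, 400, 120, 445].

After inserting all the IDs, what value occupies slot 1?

868

472 hashes to 0; slot 0 is free → place at 0.
935 hashes to 6; slot 6 is free → place at 6.
868 hashes to 0; 0 taken → place at 1.
400 hashes to 8; slot 8 is free → place at 8.
120 hashes to 0; 0,1 taken → place at 2.
445 hashes to 3; slot 3 is free → place at 3.
Table: [472, 868, 120, 445, —, —, 935, —, 400, —, —]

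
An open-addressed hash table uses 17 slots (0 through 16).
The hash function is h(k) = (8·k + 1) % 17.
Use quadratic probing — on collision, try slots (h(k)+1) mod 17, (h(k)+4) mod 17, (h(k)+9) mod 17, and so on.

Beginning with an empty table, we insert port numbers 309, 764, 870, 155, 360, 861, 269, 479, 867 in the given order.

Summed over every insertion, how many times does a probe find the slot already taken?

309 hashes to 8; slot 8 is free -> place at 8.
764 hashes to 10; slot 10 is free -> place at 10.
870 hashes to 8; 8 taken -> place at 9.
155 hashes to 0; slot 0 is free -> place at 0.
360 hashes to 8; 8,9 taken -> place at 12.
861 hashes to 4; slot 4 is free -> place at 4.
269 hashes to 11; slot 11 is free -> place at 11.
479 hashes to 8; 8,9,12,0 taken -> place at 7.
867 hashes to 1; slot 1 is free -> place at 1.
Table: [155, 867, _, _, 861, _, _, 479, 309, 870, 764, 269, 360, _, _, _, _]

7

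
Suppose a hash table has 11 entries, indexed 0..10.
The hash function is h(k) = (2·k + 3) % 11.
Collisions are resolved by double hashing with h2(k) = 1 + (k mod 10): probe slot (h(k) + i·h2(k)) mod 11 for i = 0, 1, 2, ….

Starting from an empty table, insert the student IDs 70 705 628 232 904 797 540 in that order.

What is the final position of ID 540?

6

Insert 70: h=0, slot 0 empty => index 0.
Insert 705: h=5, slot 5 empty => index 5.
Insert 628: h=5, h2=9, slot 5 occupied => index 3.
Insert 232: h=5, h2=3, slot 5 occupied => index 8.
Insert 904: h=7, slot 7 empty => index 7.
Insert 797: h=2, slot 2 empty => index 2.
Insert 540: h=5, h2=1, slot 5 occupied => index 6.
Table: [70, _, 797, 628, _, 705, 540, 904, 232, _, _]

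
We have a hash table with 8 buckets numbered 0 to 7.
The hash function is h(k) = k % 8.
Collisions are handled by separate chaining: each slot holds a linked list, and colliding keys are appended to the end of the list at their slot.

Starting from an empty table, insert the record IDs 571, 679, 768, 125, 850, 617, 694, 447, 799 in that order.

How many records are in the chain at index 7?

3

Insert 571: h=3, bucket 3 empty -> new chain.
Insert 679: h=7, bucket 7 empty -> new chain.
Insert 768: h=0, bucket 0 empty -> new chain.
Insert 125: h=5, bucket 5 empty -> new chain.
Insert 850: h=2, bucket 2 empty -> new chain.
Insert 617: h=1, bucket 1 empty -> new chain.
Insert 694: h=6, bucket 6 empty -> new chain.
Insert 447: h=7, bucket 7 nonempty -> append to chain.
Insert 799: h=7, bucket 7 nonempty -> append to chain.
Final buckets:
0: 768
1: 617
2: 850
3: 571
4: _
5: 125
6: 694
7: 679 -> 447 -> 799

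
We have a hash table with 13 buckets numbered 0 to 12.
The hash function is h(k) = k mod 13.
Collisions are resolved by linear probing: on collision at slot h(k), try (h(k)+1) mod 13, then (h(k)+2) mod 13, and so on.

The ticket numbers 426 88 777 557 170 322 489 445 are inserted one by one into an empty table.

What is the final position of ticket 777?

12

426 hashes to 10; slot 10 is free → place at 10.
88 hashes to 10; 10 taken → place at 11.
777 hashes to 10; 10,11 taken → place at 12.
557 hashes to 11; 11,12 taken → place at 0.
170 hashes to 1; slot 1 is free → place at 1.
322 hashes to 10; 10,11,12,0,1 taken → place at 2.
489 hashes to 8; slot 8 is free → place at 8.
445 hashes to 3; slot 3 is free → place at 3.
Table: [557, 170, 322, 445, —, —, —, —, 489, —, 426, 88, 777]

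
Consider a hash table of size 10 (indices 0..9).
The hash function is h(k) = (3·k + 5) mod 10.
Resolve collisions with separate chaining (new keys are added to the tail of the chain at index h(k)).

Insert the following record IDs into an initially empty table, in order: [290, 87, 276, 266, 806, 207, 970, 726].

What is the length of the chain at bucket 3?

Insert 290: h=5, bucket 5 empty → new chain.
Insert 87: h=6, bucket 6 empty → new chain.
Insert 276: h=3, bucket 3 empty → new chain.
Insert 266: h=3, bucket 3 nonempty → append to chain.
Insert 806: h=3, bucket 3 nonempty → append to chain.
Insert 207: h=6, bucket 6 nonempty → append to chain.
Insert 970: h=5, bucket 5 nonempty → append to chain.
Insert 726: h=3, bucket 3 nonempty → append to chain.
Final buckets:
0: _
1: _
2: _
3: 276 -> 266 -> 806 -> 726
4: _
5: 290 -> 970
6: 87 -> 207
7: _
8: _
9: _

4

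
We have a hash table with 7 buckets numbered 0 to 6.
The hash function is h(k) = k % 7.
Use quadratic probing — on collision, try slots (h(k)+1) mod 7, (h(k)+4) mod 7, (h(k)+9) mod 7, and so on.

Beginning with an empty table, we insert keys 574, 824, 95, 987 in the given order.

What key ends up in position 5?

824

574: h=0 → slot 0
824: h=5 → slot 5
95: h=4 → slot 4
987: h=0, probe 0,1 → slot 1
Table: [574, 987, ., ., 95, 824, .]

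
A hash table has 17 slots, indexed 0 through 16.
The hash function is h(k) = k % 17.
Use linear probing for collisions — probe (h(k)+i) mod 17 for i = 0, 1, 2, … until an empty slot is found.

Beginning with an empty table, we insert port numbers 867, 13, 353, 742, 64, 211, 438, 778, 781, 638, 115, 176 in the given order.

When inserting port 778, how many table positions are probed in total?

867 hashes to 0; slot 0 is free => place at 0.
13 hashes to 13; slot 13 is free => place at 13.
353 hashes to 13; 13 taken => place at 14.
742 hashes to 11; slot 11 is free => place at 11.
64 hashes to 13; 13,14 taken => place at 15.
211 hashes to 7; slot 7 is free => place at 7.
438 hashes to 13; 13,14,15 taken => place at 16.
778 hashes to 13; 13,14,15,16,0 taken => place at 1.
781 hashes to 16; 16,0,1 taken => place at 2.
638 hashes to 9; slot 9 is free => place at 9.
115 hashes to 13; 13,14,15,16,0,1,2 taken => place at 3.
176 hashes to 6; slot 6 is free => place at 6.
Table: [867, 778, 781, 115, _, _, 176, 211, _, 638, _, 742, _, 13, 353, 64, 438]

6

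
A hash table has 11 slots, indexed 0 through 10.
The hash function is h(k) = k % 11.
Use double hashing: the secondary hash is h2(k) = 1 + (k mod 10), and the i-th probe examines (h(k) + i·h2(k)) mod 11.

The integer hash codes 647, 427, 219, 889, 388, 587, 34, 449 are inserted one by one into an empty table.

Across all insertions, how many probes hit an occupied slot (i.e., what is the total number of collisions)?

647 hashes to 9; slot 9 is free → place at 9.
427 hashes to 9, h2=8; 9 taken → place at 6.
219 hashes to 10; slot 10 is free → place at 10.
889 hashes to 9, h2=10; 9 taken → place at 8.
388 hashes to 3; slot 3 is free → place at 3.
587 hashes to 4; slot 4 is free → place at 4.
34 hashes to 1; slot 1 is free → place at 1.
449 hashes to 9, h2=10; 9,8 taken → place at 7.
Table: [-, 34, -, 388, 587, -, 427, 449, 889, 647, 219]

4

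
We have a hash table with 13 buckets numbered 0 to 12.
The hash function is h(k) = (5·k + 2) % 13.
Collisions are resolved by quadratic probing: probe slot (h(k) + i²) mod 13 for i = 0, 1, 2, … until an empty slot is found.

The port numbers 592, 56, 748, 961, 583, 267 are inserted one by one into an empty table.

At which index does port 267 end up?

Insert 592: h=11, slot 11 empty => index 11.
Insert 56: h=9, slot 9 empty => index 9.
Insert 748: h=11, slot 11 occupied => index 12.
Insert 961: h=10, slot 10 empty => index 10.
Insert 583: h=5, slot 5 empty => index 5.
Insert 267: h=11, slots 11,12 occupied => index 2.
Table: [∅, ∅, 267, ∅, ∅, 583, ∅, ∅, ∅, 56, 961, 592, 748]

2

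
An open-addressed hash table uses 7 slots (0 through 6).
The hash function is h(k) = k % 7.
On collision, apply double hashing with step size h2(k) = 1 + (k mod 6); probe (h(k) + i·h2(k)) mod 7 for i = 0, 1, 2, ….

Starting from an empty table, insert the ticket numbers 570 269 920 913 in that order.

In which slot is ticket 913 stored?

570 hashes to 3; slot 3 is free => place at 3.
269 hashes to 3, h2=6; 3 taken => place at 2.
920 hashes to 3, h2=3; 3 taken => place at 6.
913 hashes to 3, h2=2; 3 taken => place at 5.
Table: [_, _, 269, 570, _, 913, 920]

5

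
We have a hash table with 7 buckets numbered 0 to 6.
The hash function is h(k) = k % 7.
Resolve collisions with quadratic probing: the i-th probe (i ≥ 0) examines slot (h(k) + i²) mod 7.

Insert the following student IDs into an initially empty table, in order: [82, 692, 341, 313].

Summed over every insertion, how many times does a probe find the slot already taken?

5

Insert 82: h=5, slot 5 empty => index 5.
Insert 692: h=6, slot 6 empty => index 6.
Insert 341: h=5, slots 5,6 occupied => index 2.
Insert 313: h=5, slots 5,6,2 occupied => index 0.
Table: [313, -, 341, -, -, 82, 692]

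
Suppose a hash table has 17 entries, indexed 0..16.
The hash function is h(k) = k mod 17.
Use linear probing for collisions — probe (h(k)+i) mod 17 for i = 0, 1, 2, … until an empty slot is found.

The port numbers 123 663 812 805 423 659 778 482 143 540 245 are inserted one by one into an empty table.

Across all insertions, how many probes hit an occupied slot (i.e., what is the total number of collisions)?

Insert 123: h=4, slot 4 empty => index 4.
Insert 663: h=0, slot 0 empty => index 0.
Insert 812: h=13, slot 13 empty => index 13.
Insert 805: h=6, slot 6 empty => index 6.
Insert 423: h=15, slot 15 empty => index 15.
Insert 659: h=13, slot 13 occupied => index 14.
Insert 778: h=13, slots 13,14,15 occupied => index 16.
Insert 482: h=6, slot 6 occupied => index 7.
Insert 143: h=7, slot 7 occupied => index 8.
Insert 540: h=13, slots 13,14,15,16,0 occupied => index 1.
Insert 245: h=7, slots 7,8 occupied => index 9.
Table: [663, 540, ., ., 123, ., 805, 482, 143, 245, ., ., ., 812, 659, 423, 778]

13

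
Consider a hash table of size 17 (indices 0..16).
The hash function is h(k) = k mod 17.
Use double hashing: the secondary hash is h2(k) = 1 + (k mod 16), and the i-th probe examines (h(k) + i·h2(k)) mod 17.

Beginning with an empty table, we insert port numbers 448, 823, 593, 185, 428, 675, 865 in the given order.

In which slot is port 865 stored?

448 hashes to 6; slot 6 is free => place at 6.
823 hashes to 7; slot 7 is free => place at 7.
593 hashes to 15; slot 15 is free => place at 15.
185 hashes to 15, h2=10; 15 taken => place at 8.
428 hashes to 3; slot 3 is free => place at 3.
675 hashes to 12; slot 12 is free => place at 12.
865 hashes to 15, h2=2; 15 taken => place at 0.
Table: [865, -, -, 428, -, -, 448, 823, 185, -, -, -, 675, -, -, 593, -]

0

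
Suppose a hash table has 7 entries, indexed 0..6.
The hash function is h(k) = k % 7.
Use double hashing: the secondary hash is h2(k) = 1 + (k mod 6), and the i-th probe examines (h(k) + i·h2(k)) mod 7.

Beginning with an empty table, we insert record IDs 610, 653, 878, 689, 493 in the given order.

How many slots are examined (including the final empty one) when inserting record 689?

610 hashes to 1; slot 1 is free => place at 1.
653 hashes to 2; slot 2 is free => place at 2.
878 hashes to 3; slot 3 is free => place at 3.
689 hashes to 3, h2=6; 3,2,1 taken => place at 0.
493 hashes to 3, h2=2; 3 taken => place at 5.
Table: [689, 610, 653, 878, _, 493, _]

4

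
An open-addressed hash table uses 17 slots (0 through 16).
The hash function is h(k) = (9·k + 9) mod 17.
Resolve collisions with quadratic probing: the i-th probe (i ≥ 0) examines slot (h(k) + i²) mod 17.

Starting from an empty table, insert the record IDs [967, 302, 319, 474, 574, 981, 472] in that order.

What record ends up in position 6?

Insert 967: h=8, slot 8 empty -> index 8.
Insert 302: h=7, slot 7 empty -> index 7.
Insert 319: h=7, slots 7,8 occupied -> index 11.
Insert 474: h=8, slot 8 occupied -> index 9.
Insert 574: h=7, slots 7,8,11 occupied -> index 16.
Insert 981: h=15, slot 15 empty -> index 15.
Insert 472: h=7, slots 7,8,11,16 occupied -> index 6.
Table: [., ., ., ., ., ., 472, 302, 967, 474, ., 319, ., ., ., 981, 574]

472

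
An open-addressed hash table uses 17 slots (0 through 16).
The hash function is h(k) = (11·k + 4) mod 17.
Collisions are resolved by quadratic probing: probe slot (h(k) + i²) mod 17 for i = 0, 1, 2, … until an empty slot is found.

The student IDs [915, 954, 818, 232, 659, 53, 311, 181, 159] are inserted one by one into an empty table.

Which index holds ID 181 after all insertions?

915 hashes to 5; slot 5 is free => place at 5.
954 hashes to 9; slot 9 is free => place at 9.
818 hashes to 9; 9 taken => place at 10.
232 hashes to 6; slot 6 is free => place at 6.
659 hashes to 11; slot 11 is free => place at 11.
53 hashes to 9; 9,10 taken => place at 13.
311 hashes to 8; slot 8 is free => place at 8.
181 hashes to 6; 6 taken => place at 7.
159 hashes to 2; slot 2 is free => place at 2.
Table: [-, -, 159, -, -, 915, 232, 181, 311, 954, 818, 659, -, 53, -, -, -]

7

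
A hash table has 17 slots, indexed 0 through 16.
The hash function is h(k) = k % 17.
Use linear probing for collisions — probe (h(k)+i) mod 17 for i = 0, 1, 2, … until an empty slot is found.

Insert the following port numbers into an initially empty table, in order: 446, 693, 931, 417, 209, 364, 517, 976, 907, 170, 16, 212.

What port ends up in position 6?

907

446 hashes to 4; slot 4 is free => place at 4.
693 hashes to 13; slot 13 is free => place at 13.
931 hashes to 13; 13 taken => place at 14.
417 hashes to 9; slot 9 is free => place at 9.
209 hashes to 5; slot 5 is free => place at 5.
364 hashes to 7; slot 7 is free => place at 7.
517 hashes to 7; 7 taken => place at 8.
976 hashes to 7; 7,8,9 taken => place at 10.
907 hashes to 6; slot 6 is free => place at 6.
170 hashes to 0; slot 0 is free => place at 0.
16 hashes to 16; slot 16 is free => place at 16.
212 hashes to 8; 8,9,10 taken => place at 11.
Table: [170, —, —, —, 446, 209, 907, 364, 517, 417, 976, 212, —, 693, 931, —, 16]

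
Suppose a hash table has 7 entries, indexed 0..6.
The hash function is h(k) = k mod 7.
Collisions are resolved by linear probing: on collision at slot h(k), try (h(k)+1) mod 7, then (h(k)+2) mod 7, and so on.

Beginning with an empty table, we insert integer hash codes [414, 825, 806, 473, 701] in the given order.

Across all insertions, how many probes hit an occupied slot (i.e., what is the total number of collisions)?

414 hashes to 1; slot 1 is free => place at 1.
825 hashes to 6; slot 6 is free => place at 6.
806 hashes to 1; 1 taken => place at 2.
473 hashes to 4; slot 4 is free => place at 4.
701 hashes to 1; 1,2 taken => place at 3.
Table: [∅, 414, 806, 701, 473, ∅, 825]

3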